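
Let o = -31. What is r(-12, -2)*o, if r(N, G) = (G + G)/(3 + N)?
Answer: -124/9 ≈ -13.778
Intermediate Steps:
r(N, G) = 2*G/(3 + N) (r(N, G) = (2*G)/(3 + N) = 2*G/(3 + N))
r(-12, -2)*o = (2*(-2)/(3 - 12))*(-31) = (2*(-2)/(-9))*(-31) = (2*(-2)*(-⅑))*(-31) = (4/9)*(-31) = -124/9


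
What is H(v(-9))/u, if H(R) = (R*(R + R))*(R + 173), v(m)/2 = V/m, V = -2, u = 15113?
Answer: 7136/1573911 ≈ 0.0045339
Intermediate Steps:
v(m) = -4/m (v(m) = 2*(-2/m) = -4/m)
H(R) = 2*R**2*(173 + R) (H(R) = (R*(2*R))*(173 + R) = (2*R**2)*(173 + R) = 2*R**2*(173 + R))
H(v(-9))/u = (2*(-4/(-9))**2*(173 - 4/(-9)))/15113 = (2*(-4*(-1/9))**2*(173 - 4*(-1/9)))*(1/15113) = (2*(4/9)**2*(173 + 4/9))*(1/15113) = (2*(16/81)*(1561/9))*(1/15113) = (49952/729)*(1/15113) = 7136/1573911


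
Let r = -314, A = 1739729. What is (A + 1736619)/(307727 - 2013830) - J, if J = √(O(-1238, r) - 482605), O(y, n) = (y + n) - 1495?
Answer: -3476348/1706103 - 2*I*√121413 ≈ -2.0376 - 696.89*I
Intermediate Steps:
O(y, n) = -1495 + n + y (O(y, n) = (n + y) - 1495 = -1495 + n + y)
J = 2*I*√121413 (J = √((-1495 - 314 - 1238) - 482605) = √(-3047 - 482605) = √(-485652) = 2*I*√121413 ≈ 696.89*I)
(A + 1736619)/(307727 - 2013830) - J = (1739729 + 1736619)/(307727 - 2013830) - 2*I*√121413 = 3476348/(-1706103) - 2*I*√121413 = 3476348*(-1/1706103) - 2*I*√121413 = -3476348/1706103 - 2*I*√121413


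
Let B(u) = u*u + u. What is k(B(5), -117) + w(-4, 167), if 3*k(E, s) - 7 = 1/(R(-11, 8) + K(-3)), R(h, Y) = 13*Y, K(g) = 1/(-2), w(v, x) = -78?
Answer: -46987/621 ≈ -75.663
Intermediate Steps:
K(g) = -1/2
B(u) = u + u**2 (B(u) = u**2 + u = u + u**2)
k(E, s) = 1451/621 (k(E, s) = 7/3 + 1/(3*(13*8 - 1/2)) = 7/3 + 1/(3*(104 - 1/2)) = 7/3 + 1/(3*(207/2)) = 7/3 + (1/3)*(2/207) = 7/3 + 2/621 = 1451/621)
k(B(5), -117) + w(-4, 167) = 1451/621 - 78 = -46987/621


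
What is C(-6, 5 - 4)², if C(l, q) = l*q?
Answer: 36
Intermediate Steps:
C(-6, 5 - 4)² = (-6*(5 - 4))² = (-6*1)² = (-6)² = 36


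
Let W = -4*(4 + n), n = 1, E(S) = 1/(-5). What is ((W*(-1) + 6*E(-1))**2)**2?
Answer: 78074896/625 ≈ 1.2492e+5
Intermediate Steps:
E(S) = -1/5
W = -20 (W = -4*(4 + 1) = -4*5 = -20)
((W*(-1) + 6*E(-1))**2)**2 = ((-20*(-1) + 6*(-1/5))**2)**2 = ((20 - 6/5)**2)**2 = ((94/5)**2)**2 = (8836/25)**2 = 78074896/625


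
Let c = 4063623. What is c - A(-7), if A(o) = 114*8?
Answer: 4062711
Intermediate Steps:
A(o) = 912
c - A(-7) = 4063623 - 1*912 = 4063623 - 912 = 4062711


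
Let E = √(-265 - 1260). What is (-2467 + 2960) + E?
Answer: 493 + 5*I*√61 ≈ 493.0 + 39.051*I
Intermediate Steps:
E = 5*I*√61 (E = √(-1525) = 5*I*√61 ≈ 39.051*I)
(-2467 + 2960) + E = (-2467 + 2960) + 5*I*√61 = 493 + 5*I*√61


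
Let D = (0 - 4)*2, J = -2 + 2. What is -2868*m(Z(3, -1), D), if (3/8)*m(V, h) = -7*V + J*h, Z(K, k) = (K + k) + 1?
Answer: 160608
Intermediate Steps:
J = 0
Z(K, k) = 1 + K + k
D = -8 (D = -4*2 = -8)
m(V, h) = -56*V/3 (m(V, h) = 8*(-7*V + 0*h)/3 = 8*(-7*V + 0)/3 = 8*(-7*V)/3 = -56*V/3)
-2868*m(Z(3, -1), D) = -(-53536)*(1 + 3 - 1) = -(-53536)*3 = -2868*(-56) = 160608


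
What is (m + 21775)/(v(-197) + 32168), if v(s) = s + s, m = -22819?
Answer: -522/15887 ≈ -0.032857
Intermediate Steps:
v(s) = 2*s
(m + 21775)/(v(-197) + 32168) = (-22819 + 21775)/(2*(-197) + 32168) = -1044/(-394 + 32168) = -1044/31774 = -1044*1/31774 = -522/15887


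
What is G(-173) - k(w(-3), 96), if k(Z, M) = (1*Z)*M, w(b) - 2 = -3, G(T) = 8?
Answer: 104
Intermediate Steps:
w(b) = -1 (w(b) = 2 - 3 = -1)
k(Z, M) = M*Z (k(Z, M) = Z*M = M*Z)
G(-173) - k(w(-3), 96) = 8 - 96*(-1) = 8 - 1*(-96) = 8 + 96 = 104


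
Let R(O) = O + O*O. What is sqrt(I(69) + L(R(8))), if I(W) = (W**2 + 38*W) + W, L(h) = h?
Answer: 6*sqrt(209) ≈ 86.741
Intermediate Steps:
R(O) = O + O**2
I(W) = W**2 + 39*W
sqrt(I(69) + L(R(8))) = sqrt(69*(39 + 69) + 8*(1 + 8)) = sqrt(69*108 + 8*9) = sqrt(7452 + 72) = sqrt(7524) = 6*sqrt(209)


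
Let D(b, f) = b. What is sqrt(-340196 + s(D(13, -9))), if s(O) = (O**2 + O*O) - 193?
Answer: I*sqrt(340051) ≈ 583.14*I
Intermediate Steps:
s(O) = -193 + 2*O**2 (s(O) = (O**2 + O**2) - 193 = 2*O**2 - 193 = -193 + 2*O**2)
sqrt(-340196 + s(D(13, -9))) = sqrt(-340196 + (-193 + 2*13**2)) = sqrt(-340196 + (-193 + 2*169)) = sqrt(-340196 + (-193 + 338)) = sqrt(-340196 + 145) = sqrt(-340051) = I*sqrt(340051)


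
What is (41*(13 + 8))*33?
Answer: 28413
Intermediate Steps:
(41*(13 + 8))*33 = (41*21)*33 = 861*33 = 28413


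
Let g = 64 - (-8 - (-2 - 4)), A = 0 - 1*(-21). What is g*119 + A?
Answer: 7875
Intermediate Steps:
A = 21 (A = 0 + 21 = 21)
g = 66 (g = 64 - (-8 - 1*(-6)) = 64 - (-8 + 6) = 64 - 1*(-2) = 64 + 2 = 66)
g*119 + A = 66*119 + 21 = 7854 + 21 = 7875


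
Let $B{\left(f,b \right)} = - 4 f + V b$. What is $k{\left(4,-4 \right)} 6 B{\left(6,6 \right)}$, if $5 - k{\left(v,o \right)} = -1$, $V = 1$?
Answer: $-648$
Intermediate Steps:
$k{\left(v,o \right)} = 6$ ($k{\left(v,o \right)} = 5 - -1 = 5 + 1 = 6$)
$B{\left(f,b \right)} = b - 4 f$ ($B{\left(f,b \right)} = - 4 f + 1 b = - 4 f + b = b - 4 f$)
$k{\left(4,-4 \right)} 6 B{\left(6,6 \right)} = 6 \cdot 6 \left(6 - 24\right) = 36 \left(6 - 24\right) = 36 \left(-18\right) = -648$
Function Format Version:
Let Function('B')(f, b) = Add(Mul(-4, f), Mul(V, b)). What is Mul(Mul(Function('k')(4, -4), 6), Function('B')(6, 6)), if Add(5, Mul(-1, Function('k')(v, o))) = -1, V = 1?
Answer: -648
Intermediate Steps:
Function('k')(v, o) = 6 (Function('k')(v, o) = Add(5, Mul(-1, -1)) = Add(5, 1) = 6)
Function('B')(f, b) = Add(b, Mul(-4, f)) (Function('B')(f, b) = Add(Mul(-4, f), Mul(1, b)) = Add(Mul(-4, f), b) = Add(b, Mul(-4, f)))
Mul(Mul(Function('k')(4, -4), 6), Function('B')(6, 6)) = Mul(Mul(6, 6), Add(6, Mul(-4, 6))) = Mul(36, Add(6, -24)) = Mul(36, -18) = -648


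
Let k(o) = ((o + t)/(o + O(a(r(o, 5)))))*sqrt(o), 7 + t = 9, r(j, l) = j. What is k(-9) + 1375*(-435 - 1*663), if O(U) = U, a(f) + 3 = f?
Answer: -1509750 + I ≈ -1.5098e+6 + 1.0*I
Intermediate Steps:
a(f) = -3 + f
t = 2 (t = -7 + 9 = 2)
k(o) = sqrt(o)*(2 + o)/(-3 + 2*o) (k(o) = ((o + 2)/(o + (-3 + o)))*sqrt(o) = ((2 + o)/(-3 + 2*o))*sqrt(o) = sqrt(o)*(2 + o)/(-3 + 2*o))
k(-9) + 1375*(-435 - 1*663) = sqrt(-9)*(2 - 9)/(-3 + 2*(-9)) + 1375*(-435 - 1*663) = (3*I)*(-7)/(-3 - 18) + 1375*(-435 - 663) = (3*I)*(-7)/(-21) + 1375*(-1098) = (3*I)*(-1/21)*(-7) - 1509750 = I - 1509750 = -1509750 + I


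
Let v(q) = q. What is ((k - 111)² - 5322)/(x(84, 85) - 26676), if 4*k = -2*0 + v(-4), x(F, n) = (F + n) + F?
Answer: -7222/26423 ≈ -0.27332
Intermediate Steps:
x(F, n) = n + 2*F
k = -1 (k = (-2*0 - 4)/4 = (0 - 4)/4 = (¼)*(-4) = -1)
((k - 111)² - 5322)/(x(84, 85) - 26676) = ((-1 - 111)² - 5322)/((85 + 2*84) - 26676) = ((-112)² - 5322)/((85 + 168) - 26676) = (12544 - 5322)/(253 - 26676) = 7222/(-26423) = 7222*(-1/26423) = -7222/26423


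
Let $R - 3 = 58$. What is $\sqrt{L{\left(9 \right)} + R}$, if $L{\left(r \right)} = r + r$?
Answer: $\sqrt{79} \approx 8.8882$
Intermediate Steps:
$R = 61$ ($R = 3 + 58 = 61$)
$L{\left(r \right)} = 2 r$
$\sqrt{L{\left(9 \right)} + R} = \sqrt{2 \cdot 9 + 61} = \sqrt{18 + 61} = \sqrt{79}$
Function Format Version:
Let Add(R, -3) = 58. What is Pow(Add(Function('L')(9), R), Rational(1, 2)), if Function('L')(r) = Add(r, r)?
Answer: Pow(79, Rational(1, 2)) ≈ 8.8882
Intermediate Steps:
R = 61 (R = Add(3, 58) = 61)
Function('L')(r) = Mul(2, r)
Pow(Add(Function('L')(9), R), Rational(1, 2)) = Pow(Add(Mul(2, 9), 61), Rational(1, 2)) = Pow(Add(18, 61), Rational(1, 2)) = Pow(79, Rational(1, 2))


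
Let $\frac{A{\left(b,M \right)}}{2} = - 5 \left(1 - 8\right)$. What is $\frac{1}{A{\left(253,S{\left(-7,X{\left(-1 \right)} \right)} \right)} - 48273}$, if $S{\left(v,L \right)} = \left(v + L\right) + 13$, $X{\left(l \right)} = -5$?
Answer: $- \frac{1}{48203} \approx -2.0746 \cdot 10^{-5}$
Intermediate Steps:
$S{\left(v,L \right)} = 13 + L + v$ ($S{\left(v,L \right)} = \left(L + v\right) + 13 = 13 + L + v$)
$A{\left(b,M \right)} = 70$ ($A{\left(b,M \right)} = 2 \left(- 5 \left(1 - 8\right)\right) = 2 \left(\left(-5\right) \left(-7\right)\right) = 2 \cdot 35 = 70$)
$\frac{1}{A{\left(253,S{\left(-7,X{\left(-1 \right)} \right)} \right)} - 48273} = \frac{1}{70 - 48273} = \frac{1}{-48203} = - \frac{1}{48203}$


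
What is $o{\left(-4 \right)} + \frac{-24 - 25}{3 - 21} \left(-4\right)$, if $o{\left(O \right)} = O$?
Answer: $- \frac{134}{9} \approx -14.889$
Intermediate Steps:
$o{\left(-4 \right)} + \frac{-24 - 25}{3 - 21} \left(-4\right) = -4 + \frac{-24 - 25}{3 - 21} \left(-4\right) = -4 + - \frac{49}{-18} \left(-4\right) = -4 + \left(-49\right) \left(- \frac{1}{18}\right) \left(-4\right) = -4 + \frac{49}{18} \left(-4\right) = -4 - \frac{98}{9} = - \frac{134}{9}$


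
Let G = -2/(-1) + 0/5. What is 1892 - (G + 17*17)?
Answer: 1601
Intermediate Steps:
G = 2 (G = -2*(-1) + 0*(⅕) = 2 + 0 = 2)
1892 - (G + 17*17) = 1892 - (2 + 17*17) = 1892 - (2 + 289) = 1892 - 1*291 = 1892 - 291 = 1601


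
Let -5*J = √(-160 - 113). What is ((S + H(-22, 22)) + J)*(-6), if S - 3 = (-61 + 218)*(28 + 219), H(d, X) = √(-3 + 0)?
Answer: -232692 - 6*I*√3 + 6*I*√273/5 ≈ -2.3269e+5 + 9.435*I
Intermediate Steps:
H(d, X) = I*√3 (H(d, X) = √(-3) = I*√3)
S = 38782 (S = 3 + (-61 + 218)*(28 + 219) = 3 + 157*247 = 3 + 38779 = 38782)
J = -I*√273/5 (J = -√(-160 - 113)/5 = -I*√273/5 ≈ -3.3045*I)
((S + H(-22, 22)) + J)*(-6) = ((38782 + I*√3) - I*√273/5)*(-6) = (38782 + I*√3 - I*√273/5)*(-6) = -232692 - 6*I*√3 + 6*I*√273/5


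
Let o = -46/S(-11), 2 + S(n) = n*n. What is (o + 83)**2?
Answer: 96648561/14161 ≈ 6825.0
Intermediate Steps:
S(n) = -2 + n**2 (S(n) = -2 + n*n = -2 + n**2)
o = -46/119 (o = -46/(-2 + (-11)**2) = -46/(-2 + 121) = -46/119 ≈ -0.38655)
(o + 83)**2 = (-46/119 + 83)**2 = (9831/119)**2 = 96648561/14161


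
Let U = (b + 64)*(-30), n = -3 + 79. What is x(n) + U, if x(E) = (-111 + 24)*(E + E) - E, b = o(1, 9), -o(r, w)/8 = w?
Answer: -13060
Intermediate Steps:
o(r, w) = -8*w
b = -72 (b = -8*9 = -72)
n = 76
U = 240 (U = (-72 + 64)*(-30) = -8*(-30) = 240)
x(E) = -175*E (x(E) = -174*E - E = -175*E)
x(n) + U = -175*76 + 240 = -13300 + 240 = -13060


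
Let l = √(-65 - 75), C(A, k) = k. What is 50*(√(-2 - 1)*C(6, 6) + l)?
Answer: 100*I*(√35 + 3*√3) ≈ 1111.2*I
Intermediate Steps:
l = 2*I*√35 (l = √(-140) = 2*I*√35 ≈ 11.832*I)
50*(√(-2 - 1)*C(6, 6) + l) = 50*(√(-2 - 1)*6 + 2*I*√35) = 50*(√(-3)*6 + 2*I*√35) = 50*((I*√3)*6 + 2*I*√35) = 50*(6*I*√3 + 2*I*√35) = 50*(2*I*√35 + 6*I*√3) = 100*I*√35 + 300*I*√3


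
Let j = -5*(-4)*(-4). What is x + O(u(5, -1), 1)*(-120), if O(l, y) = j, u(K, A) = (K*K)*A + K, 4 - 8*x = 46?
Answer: 38379/4 ≈ 9594.8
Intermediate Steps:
x = -21/4 (x = 1/2 - 1/8*46 = 1/2 - 23/4 = -21/4 ≈ -5.2500)
u(K, A) = K + A*K**2 (u(K, A) = K**2*A + K = A*K**2 + K = K + A*K**2)
j = -80 (j = 20*(-4) = -80)
O(l, y) = -80
x + O(u(5, -1), 1)*(-120) = -21/4 - 80*(-120) = -21/4 + 9600 = 38379/4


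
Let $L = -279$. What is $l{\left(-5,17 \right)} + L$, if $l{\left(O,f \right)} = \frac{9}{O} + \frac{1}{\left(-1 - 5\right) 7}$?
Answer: $- \frac{58973}{210} \approx -280.82$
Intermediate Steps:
$l{\left(O,f \right)} = - \frac{1}{42} + \frac{9}{O}$ ($l{\left(O,f \right)} = \frac{9}{O} + \frac{1}{-6} \cdot \frac{1}{7} = \frac{9}{O} - \frac{1}{42} = - \frac{1}{42} + \frac{9}{O}$)
$l{\left(-5,17 \right)} + L = \frac{378 - -5}{42 \left(-5\right)} - 279 = \frac{1}{42} \left(- \frac{1}{5}\right) \left(378 + 5\right) - 279 = \frac{1}{42} \left(- \frac{1}{5}\right) 383 - 279 = - \frac{383}{210} - 279 = - \frac{58973}{210}$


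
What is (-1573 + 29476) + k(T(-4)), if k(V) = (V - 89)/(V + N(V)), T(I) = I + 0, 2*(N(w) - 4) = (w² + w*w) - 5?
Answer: 251065/9 ≈ 27896.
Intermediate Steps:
N(w) = 3/2 + w² (N(w) = 4 + ((w² + w*w) - 5)/2 = 4 + ((w² + w²) - 5)/2 = 4 + (2*w² - 5)/2 = 4 + (-5 + 2*w²)/2 = 4 + (-5/2 + w²) = 3/2 + w²)
T(I) = I
k(V) = (-89 + V)/(3/2 + V + V²) (k(V) = (V - 89)/(V + (3/2 + V²)) = (-89 + V)/(3/2 + V + V²))
(-1573 + 29476) + k(T(-4)) = (-1573 + 29476) + 2*(-89 - 4)/(3 + 2*(-4) + 2*(-4)²) = 27903 + 2*(-93)/(3 - 8 + 2*16) = 27903 + 2*(-93)/(3 - 8 + 32) = 27903 + 2*(-93)/27 = 27903 + 2*(1/27)*(-93) = 27903 - 62/9 = 251065/9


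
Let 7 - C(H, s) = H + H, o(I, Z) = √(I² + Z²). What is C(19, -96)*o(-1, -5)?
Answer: -31*√26 ≈ -158.07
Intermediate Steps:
C(H, s) = 7 - 2*H (C(H, s) = 7 - (H + H) = 7 - 2*H)
C(19, -96)*o(-1, -5) = (7 - 2*19)*√((-1)² + (-5)²) = (7 - 38)*√(1 + 25) = -31*√26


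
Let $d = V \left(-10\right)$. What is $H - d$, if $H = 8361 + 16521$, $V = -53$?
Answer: $24352$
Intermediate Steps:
$H = 24882$
$d = 530$ ($d = \left(-53\right) \left(-10\right) = 530$)
$H - d = 24882 - 530 = 24352$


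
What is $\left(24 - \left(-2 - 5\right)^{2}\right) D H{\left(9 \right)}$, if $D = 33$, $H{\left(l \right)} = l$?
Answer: $-7425$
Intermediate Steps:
$\left(24 - \left(-2 - 5\right)^{2}\right) D H{\left(9 \right)} = \left(24 - \left(-2 - 5\right)^{2}\right) 33 \cdot 9 = \left(24 - \left(-7\right)^{2}\right) 33 \cdot 9 = \left(24 - 49\right) 33 \cdot 9 = \left(-25\right) 33 \cdot 9 = \left(-825\right) 9 = -7425$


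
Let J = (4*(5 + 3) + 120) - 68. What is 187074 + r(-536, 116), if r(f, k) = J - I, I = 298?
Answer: 186860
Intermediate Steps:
J = 84 (J = (4*8 + 120) - 68 = (32 + 120) - 68 = 152 - 68 = 84)
r(f, k) = -214 (r(f, k) = 84 - 1*298 = 84 - 298 = -214)
187074 + r(-536, 116) = 187074 - 214 = 186860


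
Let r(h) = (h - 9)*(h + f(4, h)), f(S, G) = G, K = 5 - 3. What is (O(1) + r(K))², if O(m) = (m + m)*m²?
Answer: 676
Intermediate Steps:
K = 2
O(m) = 2*m³ (O(m) = (2*m)*m² = 2*m³)
r(h) = 2*h*(-9 + h) (r(h) = (h - 9)*(h + h) = (-9 + h)*(2*h) = 2*h*(-9 + h))
(O(1) + r(K))² = (2*1³ + 2*2*(-9 + 2))² = (2*1 + 2*2*(-7))² = (2 - 28)² = (-26)² = 676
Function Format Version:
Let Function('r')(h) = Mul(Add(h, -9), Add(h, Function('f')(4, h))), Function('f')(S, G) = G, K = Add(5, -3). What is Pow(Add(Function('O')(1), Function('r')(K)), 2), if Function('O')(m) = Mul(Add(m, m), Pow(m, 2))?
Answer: 676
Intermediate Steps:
K = 2
Function('O')(m) = Mul(2, Pow(m, 3)) (Function('O')(m) = Mul(Mul(2, m), Pow(m, 2)) = Mul(2, Pow(m, 3)))
Function('r')(h) = Mul(2, h, Add(-9, h)) (Function('r')(h) = Mul(Add(h, -9), Add(h, h)) = Mul(Add(-9, h), Mul(2, h)) = Mul(2, h, Add(-9, h)))
Pow(Add(Function('O')(1), Function('r')(K)), 2) = Pow(Add(Mul(2, Pow(1, 3)), Mul(2, 2, Add(-9, 2))), 2) = Pow(Add(Mul(2, 1), Mul(2, 2, -7)), 2) = Pow(Add(2, -28), 2) = Pow(-26, 2) = 676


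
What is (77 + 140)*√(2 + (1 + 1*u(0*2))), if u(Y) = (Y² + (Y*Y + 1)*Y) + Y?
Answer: 217*√3 ≈ 375.85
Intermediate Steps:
u(Y) = Y + Y² + Y*(1 + Y²) (u(Y) = (Y² + (Y² + 1)*Y) + Y = (Y² + (1 + Y²)*Y) + Y = (Y² + Y*(1 + Y²)) + Y = Y + Y² + Y*(1 + Y²))
(77 + 140)*√(2 + (1 + 1*u(0*2))) = (77 + 140)*√(2 + (1 + 1*((0*2)*(2 + 0*2 + (0*2)²)))) = 217*√(2 + (1 + 1*(0*(2 + 0 + 0²)))) = 217*√(2 + (1 + 1*(0*(2 + 0 + 0)))) = 217*√(2 + (1 + 1*(0*2))) = 217*√(2 + (1 + 1*0)) = 217*√(2 + (1 + 0)) = 217*√(2 + 1) = 217*√3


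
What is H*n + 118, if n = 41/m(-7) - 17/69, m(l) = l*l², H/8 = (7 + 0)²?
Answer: -12286/483 ≈ -25.437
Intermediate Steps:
H = 392 (H = 8*(7 + 0)² = 8*7² = 8*49 = 392)
m(l) = l³
n = -8660/23667 (n = 41/((-7)³) - 17/69 = 41/(-343) - 17*1/69 = 41*(-1/343) - 17/69 = -41/343 - 17/69 = -8660/23667 ≈ -0.36591)
H*n + 118 = 392*(-8660/23667) + 118 = -69280/483 + 118 = -12286/483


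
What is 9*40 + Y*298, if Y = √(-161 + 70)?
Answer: 360 + 298*I*√91 ≈ 360.0 + 2842.7*I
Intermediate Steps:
Y = I*√91 (Y = √(-91) = I*√91 ≈ 9.5394*I)
9*40 + Y*298 = 9*40 + (I*√91)*298 = 360 + 298*I*√91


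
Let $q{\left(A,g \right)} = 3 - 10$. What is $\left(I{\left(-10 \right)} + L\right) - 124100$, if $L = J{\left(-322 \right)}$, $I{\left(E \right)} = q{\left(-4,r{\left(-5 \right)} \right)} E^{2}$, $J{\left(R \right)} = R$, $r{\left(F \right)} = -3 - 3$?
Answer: $-125122$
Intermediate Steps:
$r{\left(F \right)} = -6$ ($r{\left(F \right)} = -3 - 3 = -6$)
$q{\left(A,g \right)} = -7$
$I{\left(E \right)} = - 7 E^{2}$
$L = -322$
$\left(I{\left(-10 \right)} + L\right) - 124100 = \left(- 7 \left(-10\right)^{2} - 322\right) - 124100 = \left(\left(-7\right) 100 - 322\right) - 124100 = \left(-700 - 322\right) - 124100 = -1022 - 124100 = -125122$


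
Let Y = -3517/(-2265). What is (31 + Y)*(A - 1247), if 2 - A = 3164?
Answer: -325084388/2265 ≈ -1.4353e+5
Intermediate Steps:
A = -3162 (A = 2 - 1*3164 = 2 - 3164 = -3162)
Y = 3517/2265 (Y = -3517*(-1/2265) = 3517/2265 ≈ 1.5528)
(31 + Y)*(A - 1247) = (31 + 3517/2265)*(-3162 - 1247) = (73732/2265)*(-4409) = -325084388/2265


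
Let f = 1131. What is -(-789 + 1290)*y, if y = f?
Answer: -566631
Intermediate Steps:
y = 1131
-(-789 + 1290)*y = -(-789 + 1290)*1131 = -501*1131 = -1*566631 = -566631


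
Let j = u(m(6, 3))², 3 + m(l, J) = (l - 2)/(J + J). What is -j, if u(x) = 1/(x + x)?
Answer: -9/196 ≈ -0.045918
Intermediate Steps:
m(l, J) = -3 + (-2 + l)/(2*J) (m(l, J) = -3 + (l - 2)/(J + J) = -3 + (-2 + l)/((2*J)) = -3 + (-2 + l)*(1/(2*J)) = -3 + (-2 + l)/(2*J))
u(x) = 1/(2*x)
j = 9/196 (j = (1/(2*(((½)*(-2 + 6 - 6*3)/3))))² = (1/(2*(((½)*(⅓)*(-2 + 6 - 18)))))² = (1/(2*(((½)*(⅓)*(-14)))))² = (1/(2*(-7/3)))² = ((½)*(-3/7))² = (-3/14)² = 9/196 ≈ 0.045918)
-j = -1*9/196 = -9/196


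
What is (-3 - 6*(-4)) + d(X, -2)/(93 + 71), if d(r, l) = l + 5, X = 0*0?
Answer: 3447/164 ≈ 21.018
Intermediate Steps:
X = 0
d(r, l) = 5 + l
(-3 - 6*(-4)) + d(X, -2)/(93 + 71) = (-3 - 6*(-4)) + (5 - 2)/(93 + 71) = (-3 + 24) + 3/164 = 21 + 3*(1/164) = 21 + 3/164 = 3447/164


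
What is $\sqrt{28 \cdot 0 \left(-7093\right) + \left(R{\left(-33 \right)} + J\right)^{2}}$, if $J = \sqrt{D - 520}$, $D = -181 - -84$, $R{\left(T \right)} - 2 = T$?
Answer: $31 - i \sqrt{617} \approx 31.0 - 24.839 i$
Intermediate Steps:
$R{\left(T \right)} = 2 + T$
$D = -97$ ($D = -181 + 84 = -97$)
$J = i \sqrt{617}$ ($J = \sqrt{-97 - 520} = \sqrt{-617} = i \sqrt{617} \approx 24.839 i$)
$\sqrt{28 \cdot 0 \left(-7093\right) + \left(R{\left(-33 \right)} + J\right)^{2}} = \sqrt{28 \cdot 0 \left(-7093\right) + \left(\left(2 - 33\right) + i \sqrt{617}\right)^{2}} = \sqrt{0 \left(-7093\right) + \left(-31 + i \sqrt{617}\right)^{2}} = \sqrt{0 + \left(-31 + i \sqrt{617}\right)^{2}} = \sqrt{\left(-31 + i \sqrt{617}\right)^{2}} = 31 - i \sqrt{617}$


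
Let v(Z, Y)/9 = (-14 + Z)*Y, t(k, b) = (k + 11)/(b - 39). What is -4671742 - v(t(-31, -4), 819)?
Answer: -196594984/43 ≈ -4.5720e+6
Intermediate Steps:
t(k, b) = (11 + k)/(-39 + b)
v(Z, Y) = 9*Y*(-14 + Z) (v(Z, Y) = 9*((-14 + Z)*Y) = 9*(Y*(-14 + Z)) = 9*Y*(-14 + Z))
-4671742 - v(t(-31, -4), 819) = -4671742 - 9*819*(-14 + (11 - 31)/(-39 - 4)) = -4671742 - 9*819*(-14 - 20/(-43)) = -4671742 - 9*819*(-14 - 1/43*(-20)) = -4671742 - 9*819*(-14 + 20/43) = -4671742 - 9*819*(-582)/43 = -4671742 - 1*(-4289922/43) = -4671742 + 4289922/43 = -196594984/43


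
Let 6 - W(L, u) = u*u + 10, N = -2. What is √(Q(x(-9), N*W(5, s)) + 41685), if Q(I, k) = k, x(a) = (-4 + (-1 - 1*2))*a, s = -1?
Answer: √41695 ≈ 204.19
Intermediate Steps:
W(L, u) = -4 - u² (W(L, u) = 6 - (u*u + 10) = 6 - (u² + 10) = 6 - (10 + u²) = 6 + (-10 - u²) = -4 - u²)
x(a) = -7*a (x(a) = (-4 + (-1 - 2))*a = (-4 - 3)*a = -7*a)
√(Q(x(-9), N*W(5, s)) + 41685) = √(-2*(-4 - 1*(-1)²) + 41685) = √(-2*(-4 - 1*1) + 41685) = √(-2*(-4 - 1) + 41685) = √(-2*(-5) + 41685) = √(10 + 41685) = √41695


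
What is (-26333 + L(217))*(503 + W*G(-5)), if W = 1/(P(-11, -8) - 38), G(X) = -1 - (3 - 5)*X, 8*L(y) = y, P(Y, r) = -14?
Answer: -5506766649/416 ≈ -1.3237e+7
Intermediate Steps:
L(y) = y/8
G(X) = -1 + 2*X (G(X) = -1 - (-2)*X = -1 + 2*X)
W = -1/52 (W = 1/(-14 - 38) = 1/(-52) = -1/52 ≈ -0.019231)
(-26333 + L(217))*(503 + W*G(-5)) = (-26333 + (⅛)*217)*(503 - (-1 + 2*(-5))/52) = (-26333 + 217/8)*(503 - (-1 - 10)/52) = -210447*(503 - 1/52*(-11))/8 = -210447*(503 + 11/52)/8 = -210447/8*26167/52 = -5506766649/416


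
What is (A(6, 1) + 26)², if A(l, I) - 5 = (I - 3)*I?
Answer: 841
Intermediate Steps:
A(l, I) = 5 + I*(-3 + I) (A(l, I) = 5 + (I - 3)*I = 5 + (-3 + I)*I = 5 + I*(-3 + I))
(A(6, 1) + 26)² = ((5 + 1² - 3*1) + 26)² = ((5 + 1 - 3) + 26)² = (3 + 26)² = 29² = 841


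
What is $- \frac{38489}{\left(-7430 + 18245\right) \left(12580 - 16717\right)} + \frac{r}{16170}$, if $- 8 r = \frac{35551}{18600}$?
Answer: $\frac{13759277153}{16274031312000} \approx 0.00084547$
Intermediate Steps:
$r = - \frac{35551}{148800}$ ($r = - \frac{35551 \cdot \frac{1}{18600}}{8} = \left(- \frac{1}{8}\right) \frac{35551}{18600} = - \frac{35551}{148800} \approx -0.23892$)
$- \frac{38489}{\left(-7430 + 18245\right) \left(12580 - 16717\right)} + \frac{r}{16170} = - \frac{38489}{\left(-7430 + 18245\right) \left(12580 - 16717\right)} - \frac{35551}{148800 \cdot 16170} = - \frac{38489}{10815 \left(-4137\right)} - \frac{35551}{2406096000} = - \frac{38489}{-44741655} - \frac{35551}{2406096000} = \left(-38489\right) \left(- \frac{1}{44741655}\right) - \frac{35551}{2406096000} = \frac{38489}{44741655} - \frac{35551}{2406096000} = \frac{13759277153}{16274031312000}$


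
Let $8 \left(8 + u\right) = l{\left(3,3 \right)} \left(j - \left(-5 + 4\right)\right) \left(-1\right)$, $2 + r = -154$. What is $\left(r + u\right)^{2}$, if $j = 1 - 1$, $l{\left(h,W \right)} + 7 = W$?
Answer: $\frac{106929}{4} \approx 26732.0$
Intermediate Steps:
$l{\left(h,W \right)} = -7 + W$
$r = -156$ ($r = -2 - 154 = -156$)
$j = 0$
$u = - \frac{15}{2}$ ($u = -8 + \frac{\left(-7 + 3\right) \left(0 - \left(-5 + 4\right)\right) \left(-1\right)}{8} = -8 + \frac{- 4 \left(0 - -1\right) \left(-1\right)}{8} = -8 + \frac{- 4 \left(0 + 1\right) \left(-1\right)}{8} = -8 + \frac{\left(-4\right) 1 \left(-1\right)}{8} = -8 + \frac{\left(-4\right) \left(-1\right)}{8} = -8 + \frac{1}{8} \cdot 4 = -8 + \frac{1}{2} = - \frac{15}{2} \approx -7.5$)
$\left(r + u\right)^{2} = \left(-156 - \frac{15}{2}\right)^{2} = \left(- \frac{327}{2}\right)^{2} = \frac{106929}{4}$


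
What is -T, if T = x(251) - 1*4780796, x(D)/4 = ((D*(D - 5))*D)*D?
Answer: -15555458188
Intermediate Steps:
x(D) = 4*D**3*(-5 + D) (x(D) = 4*(((D*(D - 5))*D)*D) = 4*(((D*(-5 + D))*D)*D) = 4*((D**2*(-5 + D))*D) = 4*(D**3*(-5 + D)) = 4*D**3*(-5 + D))
T = 15555458188 (T = 4*251**3*(-5 + 251) - 1*4780796 = 4*15813251*246 - 4780796 = 15560238984 - 4780796 = 15555458188)
-T = -1*15555458188 = -15555458188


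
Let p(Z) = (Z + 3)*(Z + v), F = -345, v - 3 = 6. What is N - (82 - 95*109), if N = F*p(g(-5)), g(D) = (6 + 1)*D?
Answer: -276767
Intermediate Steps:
v = 9 (v = 3 + 6 = 9)
g(D) = 7*D
p(Z) = (3 + Z)*(9 + Z) (p(Z) = (Z + 3)*(Z + 9) = (3 + Z)*(9 + Z))
N = -287040 (N = -345*(27 + (7*(-5))**2 + 12*(7*(-5))) = -345*(27 + (-35)**2 + 12*(-35)) = -345*(27 + 1225 - 420) = -345*832 = -287040)
N - (82 - 95*109) = -287040 - (82 - 95*109) = -287040 - (82 - 10355) = -287040 - 1*(-10273) = -287040 + 10273 = -276767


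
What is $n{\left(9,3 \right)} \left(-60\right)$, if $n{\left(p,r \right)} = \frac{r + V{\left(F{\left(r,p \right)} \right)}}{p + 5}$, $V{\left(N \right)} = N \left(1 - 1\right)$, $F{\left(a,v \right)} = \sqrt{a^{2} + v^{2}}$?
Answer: $- \frac{90}{7} \approx -12.857$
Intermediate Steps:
$V{\left(N \right)} = 0$ ($V{\left(N \right)} = N 0 = 0$)
$n{\left(p,r \right)} = \frac{r}{5 + p}$ ($n{\left(p,r \right)} = \frac{r + 0}{p + 5} = \frac{r}{5 + p}$)
$n{\left(9,3 \right)} \left(-60\right) = \frac{3}{5 + 9} \left(-60\right) = \frac{3}{14} \left(-60\right) = - \frac{90}{7}$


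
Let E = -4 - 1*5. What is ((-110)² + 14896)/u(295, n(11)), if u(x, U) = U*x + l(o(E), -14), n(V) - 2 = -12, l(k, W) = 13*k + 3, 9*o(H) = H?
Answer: -6749/740 ≈ -9.1203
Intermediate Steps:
E = -9 (E = -4 - 5 = -9)
o(H) = H/9
l(k, W) = 3 + 13*k
n(V) = -10 (n(V) = 2 - 12 = -10)
u(x, U) = -10 + U*x (u(x, U) = U*x + (3 + 13*((⅑)*(-9))) = U*x + (3 + 13*(-1)) = U*x + (3 - 13) = U*x - 10 = -10 + U*x)
((-110)² + 14896)/u(295, n(11)) = ((-110)² + 14896)/(-10 - 10*295) = (12100 + 14896)/(-10 - 2950) = 26996/(-2960) = 26996*(-1/2960) = -6749/740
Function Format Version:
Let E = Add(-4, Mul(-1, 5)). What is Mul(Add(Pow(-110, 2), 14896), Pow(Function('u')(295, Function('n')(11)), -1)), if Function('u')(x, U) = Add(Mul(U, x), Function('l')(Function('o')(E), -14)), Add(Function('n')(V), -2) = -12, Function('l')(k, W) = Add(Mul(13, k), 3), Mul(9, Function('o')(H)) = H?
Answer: Rational(-6749, 740) ≈ -9.1203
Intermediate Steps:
E = -9 (E = Add(-4, -5) = -9)
Function('o')(H) = Mul(Rational(1, 9), H)
Function('l')(k, W) = Add(3, Mul(13, k))
Function('n')(V) = -10 (Function('n')(V) = Add(2, -12) = -10)
Function('u')(x, U) = Add(-10, Mul(U, x)) (Function('u')(x, U) = Add(Mul(U, x), Add(3, Mul(13, Mul(Rational(1, 9), -9)))) = Add(Mul(U, x), Add(3, Mul(13, -1))) = Add(Mul(U, x), Add(3, -13)) = Add(Mul(U, x), -10) = Add(-10, Mul(U, x)))
Mul(Add(Pow(-110, 2), 14896), Pow(Function('u')(295, Function('n')(11)), -1)) = Mul(Add(Pow(-110, 2), 14896), Pow(Add(-10, Mul(-10, 295)), -1)) = Mul(Add(12100, 14896), Pow(Add(-10, -2950), -1)) = Mul(26996, Pow(-2960, -1)) = Mul(26996, Rational(-1, 2960)) = Rational(-6749, 740)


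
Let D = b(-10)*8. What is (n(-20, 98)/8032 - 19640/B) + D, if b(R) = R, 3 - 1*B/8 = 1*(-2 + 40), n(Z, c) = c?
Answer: -276761/28112 ≈ -9.8449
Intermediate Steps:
B = -280 (B = 24 - 8*(-2 + 40) = 24 - 8*38 = 24 - 304 = -280)
D = -80 (D = -10*8 = -80)
(n(-20, 98)/8032 - 19640/B) + D = (98/8032 - 19640/(-280)) - 80 = (98*(1/8032) - 19640*(-1/280)) - 80 = (49/4016 + 491/7) - 80 = 1972199/28112 - 80 = -276761/28112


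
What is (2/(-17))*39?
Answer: -78/17 ≈ -4.5882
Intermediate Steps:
(2/(-17))*39 = -1/17*2*39 = -2/17*39 = -78/17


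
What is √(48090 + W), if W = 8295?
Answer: 3*√6265 ≈ 237.46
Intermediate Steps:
√(48090 + W) = √(48090 + 8295) = √56385 = 3*√6265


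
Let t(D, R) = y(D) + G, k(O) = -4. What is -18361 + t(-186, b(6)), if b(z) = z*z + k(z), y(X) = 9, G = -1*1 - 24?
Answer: -18377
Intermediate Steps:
G = -25 (G = -1 - 24 = -25)
b(z) = -4 + z² (b(z) = z*z - 4 = z² - 4 = -4 + z²)
t(D, R) = -16 (t(D, R) = 9 - 25 = -16)
-18361 + t(-186, b(6)) = -18361 - 16 = -18377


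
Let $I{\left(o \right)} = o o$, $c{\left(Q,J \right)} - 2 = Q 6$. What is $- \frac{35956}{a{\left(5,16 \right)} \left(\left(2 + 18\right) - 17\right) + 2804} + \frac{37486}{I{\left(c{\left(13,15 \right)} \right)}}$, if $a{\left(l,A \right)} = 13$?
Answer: $- \frac{61772851}{9097600} \approx -6.79$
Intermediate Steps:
$c{\left(Q,J \right)} = 2 + 6 Q$ ($c{\left(Q,J \right)} = 2 + Q 6 = 2 + 6 Q$)
$I{\left(o \right)} = o^{2}$
$- \frac{35956}{a{\left(5,16 \right)} \left(\left(2 + 18\right) - 17\right) + 2804} + \frac{37486}{I{\left(c{\left(13,15 \right)} \right)}} = - \frac{35956}{13 \left(\left(2 + 18\right) - 17\right) + 2804} + \frac{37486}{\left(2 + 6 \cdot 13\right)^{2}} = - \frac{35956}{13 \left(20 - 17\right) + 2804} + \frac{37486}{\left(2 + 78\right)^{2}} = - \frac{35956}{13 \cdot 3 + 2804} + \frac{37486}{80^{2}} = - \frac{35956}{39 + 2804} + \frac{37486}{6400} = - \frac{35956}{2843} + 37486 \cdot \frac{1}{6400} = \left(-35956\right) \frac{1}{2843} + \frac{18743}{3200} = - \frac{35956}{2843} + \frac{18743}{3200} = - \frac{61772851}{9097600}$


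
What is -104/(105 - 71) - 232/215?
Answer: -15124/3655 ≈ -4.1379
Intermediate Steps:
-104/(105 - 71) - 232/215 = -104/34 - 232*1/215 = -104*1/34 - 232/215 = -52/17 - 232/215 = -15124/3655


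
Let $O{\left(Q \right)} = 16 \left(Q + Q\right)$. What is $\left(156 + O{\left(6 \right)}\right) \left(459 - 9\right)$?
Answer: $156600$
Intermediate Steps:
$O{\left(Q \right)} = 32 Q$ ($O{\left(Q \right)} = 16 \cdot 2 Q = 32 Q$)
$\left(156 + O{\left(6 \right)}\right) \left(459 - 9\right) = \left(156 + 32 \cdot 6\right) \left(459 - 9\right) = \left(156 + 192\right) 450 = 348 \cdot 450 = 156600$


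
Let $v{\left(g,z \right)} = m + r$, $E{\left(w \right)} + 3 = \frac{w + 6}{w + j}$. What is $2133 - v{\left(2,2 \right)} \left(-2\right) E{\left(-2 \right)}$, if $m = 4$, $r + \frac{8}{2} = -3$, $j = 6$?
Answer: $2145$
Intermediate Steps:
$r = -7$ ($r = -4 - 3 = -7$)
$E{\left(w \right)} = -2$ ($E{\left(w \right)} = -3 + \frac{w + 6}{w + 6} = -3 + \frac{6 + w}{6 + w} = -3 + 1 = -2$)
$v{\left(g,z \right)} = -3$ ($v{\left(g,z \right)} = 4 - 7 = -3$)
$2133 - v{\left(2,2 \right)} \left(-2\right) E{\left(-2 \right)} = 2133 - \left(-3\right) \left(-2\right) \left(-2\right) = 2133 - 6 \left(-2\right) = 2133 - -12 = 2133 + 12 = 2145$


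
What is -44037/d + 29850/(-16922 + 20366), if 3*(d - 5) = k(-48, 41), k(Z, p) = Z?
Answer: 25331963/6314 ≈ 4012.0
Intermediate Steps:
d = -11 (d = 5 + (⅓)*(-48) = 5 - 16 = -11)
-44037/d + 29850/(-16922 + 20366) = -44037/(-11) + 29850/(-16922 + 20366) = -44037*(-1/11) + 29850/3444 = 44037/11 + 29850*(1/3444) = 44037/11 + 4975/574 = 25331963/6314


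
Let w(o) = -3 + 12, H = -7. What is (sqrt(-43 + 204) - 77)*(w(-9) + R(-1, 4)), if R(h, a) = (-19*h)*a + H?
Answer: -6006 + 78*sqrt(161) ≈ -5016.3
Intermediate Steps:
w(o) = 9
R(h, a) = -7 - 19*a*h (R(h, a) = (-19*h)*a - 7 = -19*a*h - 7 = -7 - 19*a*h)
(sqrt(-43 + 204) - 77)*(w(-9) + R(-1, 4)) = (sqrt(-43 + 204) - 77)*(9 + (-7 - 19*4*(-1))) = (sqrt(161) - 77)*(9 + (-7 + 76)) = (-77 + sqrt(161))*(9 + 69) = (-77 + sqrt(161))*78 = -6006 + 78*sqrt(161)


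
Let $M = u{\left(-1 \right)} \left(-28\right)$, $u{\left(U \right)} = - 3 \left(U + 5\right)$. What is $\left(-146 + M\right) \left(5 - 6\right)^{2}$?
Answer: $190$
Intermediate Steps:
$u{\left(U \right)} = -15 - 3 U$ ($u{\left(U \right)} = - 3 \left(5 + U\right) = -15 - 3 U$)
$M = 336$ ($M = \left(-15 - -3\right) \left(-28\right) = \left(-15 + 3\right) \left(-28\right) = \left(-12\right) \left(-28\right) = 336$)
$\left(-146 + M\right) \left(5 - 6\right)^{2} = \left(-146 + 336\right) \left(5 - 6\right)^{2} = 190 \left(-1\right)^{2} = 190 \cdot 1 = 190$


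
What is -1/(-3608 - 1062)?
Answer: 1/4670 ≈ 0.00021413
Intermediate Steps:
-1/(-3608 - 1062) = -1/(-4670) = -1*(-1/4670) = 1/4670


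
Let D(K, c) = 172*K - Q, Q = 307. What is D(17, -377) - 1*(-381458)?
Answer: 384075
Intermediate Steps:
D(K, c) = -307 + 172*K (D(K, c) = 172*K - 1*307 = 172*K - 307 = -307 + 172*K)
D(17, -377) - 1*(-381458) = (-307 + 172*17) - 1*(-381458) = (-307 + 2924) + 381458 = 2617 + 381458 = 384075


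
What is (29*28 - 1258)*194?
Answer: -86524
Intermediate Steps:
(29*28 - 1258)*194 = (812 - 1258)*194 = -446*194 = -86524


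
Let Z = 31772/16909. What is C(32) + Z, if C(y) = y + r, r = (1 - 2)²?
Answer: 589769/16909 ≈ 34.879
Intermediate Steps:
Z = 31772/16909 (Z = 31772*(1/16909) = 31772/16909 ≈ 1.8790)
r = 1 (r = (-1)² = 1)
C(y) = 1 + y (C(y) = y + 1 = 1 + y)
C(32) + Z = (1 + 32) + 31772/16909 = 33 + 31772/16909 = 589769/16909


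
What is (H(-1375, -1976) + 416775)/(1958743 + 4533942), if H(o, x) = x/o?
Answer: 573067601/8927441875 ≈ 0.064192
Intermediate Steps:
(H(-1375, -1976) + 416775)/(1958743 + 4533942) = (-1976/(-1375) + 416775)/(1958743 + 4533942) = (-1976*(-1/1375) + 416775)/6492685 = (1976/1375 + 416775)*(1/6492685) = (573067601/1375)*(1/6492685) = 573067601/8927441875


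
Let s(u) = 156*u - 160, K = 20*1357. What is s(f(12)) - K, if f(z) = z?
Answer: -25428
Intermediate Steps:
K = 27140
s(u) = -160 + 156*u
s(f(12)) - K = (-160 + 156*12) - 1*27140 = (-160 + 1872) - 27140 = 1712 - 27140 = -25428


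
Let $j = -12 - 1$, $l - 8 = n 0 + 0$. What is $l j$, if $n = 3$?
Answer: $-104$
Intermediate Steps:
$l = 8$ ($l = 8 + \left(3 \cdot 0 + 0\right) = 8 + \left(0 + 0\right) = 8 + 0 = 8$)
$j = -13$
$l j = 8 \left(-13\right) = -104$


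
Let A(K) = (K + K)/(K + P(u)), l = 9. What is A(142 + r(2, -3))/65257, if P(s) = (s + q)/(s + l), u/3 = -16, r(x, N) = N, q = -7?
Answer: 5421/178673666 ≈ 3.0340e-5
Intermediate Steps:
u = -48 (u = 3*(-16) = -48)
P(s) = (-7 + s)/(9 + s) (P(s) = (s - 7)/(s + 9) = (-7 + s)/(9 + s))
A(K) = 2*K/(55/39 + K) (A(K) = (K + K)/(K + (-7 - 48)/(9 - 48)) = (2*K)/(K - 55/(-39)) = (2*K)/(K - 1/39*(-55)) = (2*K)/(K + 55/39) = (2*K)/(55/39 + K) = 2*K/(55/39 + K))
A(142 + r(2, -3))/65257 = (78*(142 - 3)/(55 + 39*(142 - 3)))/65257 = (78*139/(55 + 39*139))*(1/65257) = (78*139/(55 + 5421))*(1/65257) = (78*139/5476)*(1/65257) = (78*139*(1/5476))*(1/65257) = (5421/2738)*(1/65257) = 5421/178673666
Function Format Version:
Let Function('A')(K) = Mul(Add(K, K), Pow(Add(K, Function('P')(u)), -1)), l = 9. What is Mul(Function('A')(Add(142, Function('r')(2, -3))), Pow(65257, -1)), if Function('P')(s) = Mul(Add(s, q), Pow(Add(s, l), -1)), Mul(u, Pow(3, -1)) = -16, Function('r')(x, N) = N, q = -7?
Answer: Rational(5421, 178673666) ≈ 3.0340e-5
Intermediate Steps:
u = -48 (u = Mul(3, -16) = -48)
Function('P')(s) = Mul(Pow(Add(9, s), -1), Add(-7, s)) (Function('P')(s) = Mul(Add(s, -7), Pow(Add(s, 9), -1)) = Mul(Add(-7, s), Pow(Add(9, s), -1)) = Mul(Pow(Add(9, s), -1), Add(-7, s)))
Function('A')(K) = Mul(2, K, Pow(Add(Rational(55, 39), K), -1)) (Function('A')(K) = Mul(Add(K, K), Pow(Add(K, Mul(Pow(Add(9, -48), -1), Add(-7, -48))), -1)) = Mul(Mul(2, K), Pow(Add(K, Mul(Pow(-39, -1), -55)), -1)) = Mul(Mul(2, K), Pow(Add(K, Mul(Rational(-1, 39), -55)), -1)) = Mul(Mul(2, K), Pow(Add(K, Rational(55, 39)), -1)) = Mul(Mul(2, K), Pow(Add(Rational(55, 39), K), -1)) = Mul(2, K, Pow(Add(Rational(55, 39), K), -1)))
Mul(Function('A')(Add(142, Function('r')(2, -3))), Pow(65257, -1)) = Mul(Mul(78, Add(142, -3), Pow(Add(55, Mul(39, Add(142, -3))), -1)), Pow(65257, -1)) = Mul(Mul(78, 139, Pow(Add(55, Mul(39, 139)), -1)), Rational(1, 65257)) = Mul(Mul(78, 139, Pow(Add(55, 5421), -1)), Rational(1, 65257)) = Mul(Mul(78, 139, Pow(5476, -1)), Rational(1, 65257)) = Mul(Mul(78, 139, Rational(1, 5476)), Rational(1, 65257)) = Mul(Rational(5421, 2738), Rational(1, 65257)) = Rational(5421, 178673666)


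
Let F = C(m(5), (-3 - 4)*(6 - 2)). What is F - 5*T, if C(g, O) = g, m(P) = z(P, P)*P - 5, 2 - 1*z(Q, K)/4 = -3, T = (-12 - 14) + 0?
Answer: 225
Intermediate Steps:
T = -26 (T = -26 + 0 = -26)
z(Q, K) = 20 (z(Q, K) = 8 - 4*(-3) = 8 + 12 = 20)
m(P) = -5 + 20*P (m(P) = 20*P - 5 = -5 + 20*P)
F = 95 (F = -5 + 20*5 = -5 + 100 = 95)
F - 5*T = 95 - 5*(-26) = 95 + 130 = 225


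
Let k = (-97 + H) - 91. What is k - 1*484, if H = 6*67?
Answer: -270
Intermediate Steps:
H = 402
k = 214 (k = (-97 + 402) - 91 = 305 - 91 = 214)
k - 1*484 = 214 - 1*484 = 214 - 484 = -270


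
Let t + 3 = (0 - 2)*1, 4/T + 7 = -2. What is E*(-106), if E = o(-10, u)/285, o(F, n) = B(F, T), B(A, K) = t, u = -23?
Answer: 106/57 ≈ 1.8596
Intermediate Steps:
T = -4/9 (T = 4/(-7 - 2) = 4/(-9) = 4*(-⅑) = -4/9 ≈ -0.44444)
t = -5 (t = -3 + (0 - 2)*1 = -3 - 2*1 = -3 - 2 = -5)
B(A, K) = -5
o(F, n) = -5
E = -1/57 (E = -5/285 = -5*1/285 = -1/57 ≈ -0.017544)
E*(-106) = -1/57*(-106) = 106/57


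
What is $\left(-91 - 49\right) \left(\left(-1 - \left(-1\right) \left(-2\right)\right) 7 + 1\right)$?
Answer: $2800$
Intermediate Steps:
$\left(-91 - 49\right) \left(\left(-1 - \left(-1\right) \left(-2\right)\right) 7 + 1\right) = - 140 \left(\left(-1 - 2\right) 7 + 1\right) = - 140 \left(\left(-3\right) 7 + 1\right) = - 140 \left(-21 + 1\right) = \left(-140\right) \left(-20\right) = 2800$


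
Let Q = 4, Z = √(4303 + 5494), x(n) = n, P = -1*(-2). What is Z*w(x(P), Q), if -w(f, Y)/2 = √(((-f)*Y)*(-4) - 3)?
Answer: -2*√284113 ≈ -1066.0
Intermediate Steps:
P = 2
Z = √9797 ≈ 98.980
w(f, Y) = -2*√(-3 + 4*Y*f) (w(f, Y) = -2*√(((-f)*Y)*(-4) - 3) = -2*√(-Y*f*(-4) - 3) = -2*√(4*Y*f - 3) = -2*√(-3 + 4*Y*f))
Z*w(x(P), Q) = √9797*(-2*√(-3 + 4*4*2)) = √9797*(-2*√(-3 + 32)) = √9797*(-2*√29) = -2*√284113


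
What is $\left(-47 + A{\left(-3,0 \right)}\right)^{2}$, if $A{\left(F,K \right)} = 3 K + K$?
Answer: $2209$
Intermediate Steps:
$A{\left(F,K \right)} = 4 K$
$\left(-47 + A{\left(-3,0 \right)}\right)^{2} = \left(-47 + 4 \cdot 0\right)^{2} = \left(-47 + 0\right)^{2} = \left(-47\right)^{2} = 2209$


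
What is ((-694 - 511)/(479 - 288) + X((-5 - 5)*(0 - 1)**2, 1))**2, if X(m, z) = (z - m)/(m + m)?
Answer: 686492401/14592400 ≈ 47.044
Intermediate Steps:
X(m, z) = (z - m)/(2*m) (X(m, z) = (z - m)/((2*m)) = (z - m)*(1/(2*m)) = (z - m)/(2*m))
((-694 - 511)/(479 - 288) + X((-5 - 5)*(0 - 1)**2, 1))**2 = ((-694 - 511)/(479 - 288) + (1 - (-5 - 5)*(0 - 1)**2)/(2*(((-5 - 5)*(0 - 1)**2))))**2 = (-1205/191 + (1 - (-10)*(-1)**2)/(2*((-10*(-1)**2))))**2 = (-1205*1/191 + (1 - (-10))/(2*((-10*1))))**2 = (-1205/191 + (1/2)*(1 - 1*(-10))/(-10))**2 = (-1205/191 + (1/2)*(-1/10)*(1 + 10))**2 = (-1205/191 + (1/2)*(-1/10)*11)**2 = (-1205/191 - 11/20)**2 = (-26201/3820)**2 = 686492401/14592400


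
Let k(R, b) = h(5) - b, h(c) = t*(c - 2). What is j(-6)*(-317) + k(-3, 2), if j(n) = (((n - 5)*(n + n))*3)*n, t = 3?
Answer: 753199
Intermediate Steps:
h(c) = -6 + 3*c (h(c) = 3*(c - 2) = 3*(-2 + c) = -6 + 3*c)
j(n) = 6*n²*(-5 + n) (j(n) = (((-5 + n)*(2*n))*3)*n = ((2*n*(-5 + n))*3)*n = (6*n*(-5 + n))*n = 6*n²*(-5 + n))
k(R, b) = 9 - b (k(R, b) = (-6 + 3*5) - b = (-6 + 15) - b = 9 - b)
j(-6)*(-317) + k(-3, 2) = (6*(-6)²*(-5 - 6))*(-317) + (9 - 1*2) = (6*36*(-11))*(-317) + (9 - 2) = -2376*(-317) + 7 = 753192 + 7 = 753199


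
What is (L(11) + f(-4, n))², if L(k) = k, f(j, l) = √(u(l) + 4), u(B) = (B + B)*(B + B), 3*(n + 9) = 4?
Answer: 3241/9 + 44*√538/3 ≈ 700.30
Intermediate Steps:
n = -23/3 (n = -9 + (⅓)*4 = -9 + 4/3 = -23/3 ≈ -7.6667)
u(B) = 4*B² (u(B) = (2*B)*(2*B) = 4*B²)
f(j, l) = √(4 + 4*l²) (f(j, l) = √(4*l² + 4) = √(4 + 4*l²))
(L(11) + f(-4, n))² = (11 + 2*√(1 + (-23/3)²))² = (11 + 2*√(1 + 529/9))² = (11 + 2*√(538/9))² = (11 + 2*(√538/3))² = (11 + 2*√538/3)²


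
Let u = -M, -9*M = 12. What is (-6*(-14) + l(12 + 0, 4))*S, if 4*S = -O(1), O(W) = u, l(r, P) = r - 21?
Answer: -25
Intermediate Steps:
M = -4/3 (M = -1/9*12 = -4/3 ≈ -1.3333)
u = 4/3 (u = -1*(-4/3) = 4/3 ≈ 1.3333)
l(r, P) = -21 + r
O(W) = 4/3
S = -1/3 (S = (-1*4/3)/4 = (1/4)*(-4/3) = -1/3 ≈ -0.33333)
(-6*(-14) + l(12 + 0, 4))*S = (-6*(-14) + (-21 + (12 + 0)))*(-1/3) = (84 + (-21 + 12))*(-1/3) = (84 - 9)*(-1/3) = 75*(-1/3) = -25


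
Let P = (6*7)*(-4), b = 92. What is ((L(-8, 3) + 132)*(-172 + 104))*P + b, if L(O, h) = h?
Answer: 1542332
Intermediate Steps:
P = -168 (P = 42*(-4) = -168)
((L(-8, 3) + 132)*(-172 + 104))*P + b = ((3 + 132)*(-172 + 104))*(-168) + 92 = (135*(-68))*(-168) + 92 = -9180*(-168) + 92 = 1542240 + 92 = 1542332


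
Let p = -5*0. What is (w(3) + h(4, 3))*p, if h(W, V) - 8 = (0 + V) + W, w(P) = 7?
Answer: 0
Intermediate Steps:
h(W, V) = 8 + V + W (h(W, V) = 8 + ((0 + V) + W) = 8 + (V + W) = 8 + V + W)
p = 0
(w(3) + h(4, 3))*p = (7 + (8 + 3 + 4))*0 = (7 + 15)*0 = 22*0 = 0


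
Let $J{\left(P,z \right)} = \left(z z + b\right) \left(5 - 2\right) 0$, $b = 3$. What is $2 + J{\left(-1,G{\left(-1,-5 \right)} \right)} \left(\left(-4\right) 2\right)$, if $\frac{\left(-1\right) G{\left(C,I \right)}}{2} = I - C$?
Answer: $2$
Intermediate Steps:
$G{\left(C,I \right)} = - 2 I + 2 C$ ($G{\left(C,I \right)} = - 2 \left(I - C\right) = - 2 I + 2 C$)
$J{\left(P,z \right)} = 0$ ($J{\left(P,z \right)} = \left(z z + 3\right) \left(5 - 2\right) 0 = \left(z^{2} + 3\right) 3 \cdot 0 = \left(3 + z^{2}\right) 3 \cdot 0 = \left(9 + 3 z^{2}\right) 0 = 0$)
$2 + J{\left(-1,G{\left(-1,-5 \right)} \right)} \left(\left(-4\right) 2\right) = 2 + 0 \left(\left(-4\right) 2\right) = 2 + 0 \left(-8\right) = 2 + 0 = 2$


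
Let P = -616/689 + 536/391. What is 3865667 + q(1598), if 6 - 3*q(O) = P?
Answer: 1041407320115/269399 ≈ 3.8657e+6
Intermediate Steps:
P = 128448/269399 (P = -616*1/689 + 536*(1/391) = -616/689 + 536/391 = 128448/269399 ≈ 0.47679)
q(O) = 495982/269399 (q(O) = 2 - 1/3*128448/269399 = 2 - 42816/269399 = 495982/269399)
3865667 + q(1598) = 3865667 + 495982/269399 = 1041407320115/269399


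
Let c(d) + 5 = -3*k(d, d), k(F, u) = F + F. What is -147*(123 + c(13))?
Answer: -5880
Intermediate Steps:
k(F, u) = 2*F
c(d) = -5 - 6*d
-147*(123 + c(13)) = -147*(123 + (-5 - 6*13)) = -147*(123 + (-5 - 78)) = -147*(123 - 83) = -147*40 = -5880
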